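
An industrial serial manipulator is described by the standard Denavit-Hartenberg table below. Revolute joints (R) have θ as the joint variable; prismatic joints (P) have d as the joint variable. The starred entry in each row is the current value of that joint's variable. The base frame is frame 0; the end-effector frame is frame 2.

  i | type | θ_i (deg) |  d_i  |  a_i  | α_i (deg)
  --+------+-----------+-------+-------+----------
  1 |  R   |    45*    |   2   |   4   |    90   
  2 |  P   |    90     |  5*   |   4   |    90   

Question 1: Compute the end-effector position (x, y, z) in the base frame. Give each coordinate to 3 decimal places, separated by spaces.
6.364 -0.707 6.000

after link 1: o_1 = (2.8284, 2.8284, 2.0000)
after link 2: o_2 = (6.3640, -0.7071, 6.0000)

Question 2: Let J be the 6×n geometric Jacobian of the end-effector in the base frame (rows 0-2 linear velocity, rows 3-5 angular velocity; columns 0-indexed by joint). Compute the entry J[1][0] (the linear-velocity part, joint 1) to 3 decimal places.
6.364

axis z_0 = ẑ; lever o_n−o_0 = (6.3640,-0.7071,6.0000)
cross product → J_v[:, 0] = (0.7071,6.3640,-0.0000)
J_ω[:, 0] = z_0
entry J[1][0] = 6.3640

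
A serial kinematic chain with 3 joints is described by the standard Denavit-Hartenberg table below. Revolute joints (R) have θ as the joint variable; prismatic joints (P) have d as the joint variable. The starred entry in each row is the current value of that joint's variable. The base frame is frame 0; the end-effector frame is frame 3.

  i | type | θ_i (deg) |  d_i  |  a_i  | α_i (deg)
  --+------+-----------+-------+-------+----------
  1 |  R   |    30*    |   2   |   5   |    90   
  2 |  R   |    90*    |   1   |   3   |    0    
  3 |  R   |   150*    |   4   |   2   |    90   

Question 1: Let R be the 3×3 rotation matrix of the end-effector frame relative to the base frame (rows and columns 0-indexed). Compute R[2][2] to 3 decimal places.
0.500

End-effector z-axis (col 2 of R) = (-0.7500,-0.4330,0.5000)
R[2][2] = 0.5000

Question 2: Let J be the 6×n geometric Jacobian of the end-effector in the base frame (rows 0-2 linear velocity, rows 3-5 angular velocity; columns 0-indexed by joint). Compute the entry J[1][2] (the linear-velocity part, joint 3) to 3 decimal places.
axis z_2 = (0.5000,-0.8660,0.0000); lever o_n−o_2 = (1.1340,-3.9641,-1.7321)
cross product → J_v[:, 2] = (1.5000,0.8660,-1.0000)
J_ω[:, 2] = z_2
entry J[1][2] = 0.8660

0.866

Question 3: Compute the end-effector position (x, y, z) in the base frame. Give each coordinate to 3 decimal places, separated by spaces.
after link 1: o_1 = (4.3301, 2.5000, 2.0000)
after link 2: o_2 = (4.8301, 1.6340, 5.0000)
after link 3: o_3 = (5.9641, -2.3301, 3.2679)

5.964 -2.330 3.268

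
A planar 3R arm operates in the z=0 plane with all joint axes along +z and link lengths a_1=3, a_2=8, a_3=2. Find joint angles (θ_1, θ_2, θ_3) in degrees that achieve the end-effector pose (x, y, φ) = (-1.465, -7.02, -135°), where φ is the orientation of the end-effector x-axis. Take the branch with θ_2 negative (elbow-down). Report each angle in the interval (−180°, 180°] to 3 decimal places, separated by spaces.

43.973 -150.008 -28.965

wrist centre = target − a_3·(cos φ, sin φ) = (-0.0508, -5.6058)
cos θ_2 = (31.4274−3²−8²)/(2·3·8) = -0.8661; θ_2 = -150.0080° (elbow-down)
β = atan2(-5.6058,-0.0508) = -90.5191°; ψ = atan2(-3.9990,-3.9288) = -134.4922°
θ_1 = β − ψ = 43.9731°
θ_3 = φ − θ_1 − θ_2 = -28.9651° (wrapped to (-180°,180°])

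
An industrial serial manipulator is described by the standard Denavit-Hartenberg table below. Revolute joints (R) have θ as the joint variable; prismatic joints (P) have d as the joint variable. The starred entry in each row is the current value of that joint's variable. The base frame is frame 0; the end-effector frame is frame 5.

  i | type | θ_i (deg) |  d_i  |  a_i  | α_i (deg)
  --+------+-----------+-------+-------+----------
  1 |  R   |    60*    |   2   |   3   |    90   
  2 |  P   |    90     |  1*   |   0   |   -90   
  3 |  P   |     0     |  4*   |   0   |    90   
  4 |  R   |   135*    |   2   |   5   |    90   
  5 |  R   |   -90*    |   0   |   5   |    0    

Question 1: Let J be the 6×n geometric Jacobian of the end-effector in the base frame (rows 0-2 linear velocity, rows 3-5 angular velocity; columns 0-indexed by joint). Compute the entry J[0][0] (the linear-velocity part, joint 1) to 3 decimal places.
axis z_0 = ẑ; lever o_n−o_0 = (-3.9998,-2.9279,-1.5355)
cross product → J_v[:, 0] = (2.9279,-3.9998,0.0000)
J_ω[:, 0] = z_0
entry J[0][0] = 2.9279

2.928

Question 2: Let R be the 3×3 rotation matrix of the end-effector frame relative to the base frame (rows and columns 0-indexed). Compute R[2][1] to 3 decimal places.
-0.707

End-effector y-axis (col 1 of R) = (-0.3536,-0.6124,-0.7071)
R[2][1] = -0.7071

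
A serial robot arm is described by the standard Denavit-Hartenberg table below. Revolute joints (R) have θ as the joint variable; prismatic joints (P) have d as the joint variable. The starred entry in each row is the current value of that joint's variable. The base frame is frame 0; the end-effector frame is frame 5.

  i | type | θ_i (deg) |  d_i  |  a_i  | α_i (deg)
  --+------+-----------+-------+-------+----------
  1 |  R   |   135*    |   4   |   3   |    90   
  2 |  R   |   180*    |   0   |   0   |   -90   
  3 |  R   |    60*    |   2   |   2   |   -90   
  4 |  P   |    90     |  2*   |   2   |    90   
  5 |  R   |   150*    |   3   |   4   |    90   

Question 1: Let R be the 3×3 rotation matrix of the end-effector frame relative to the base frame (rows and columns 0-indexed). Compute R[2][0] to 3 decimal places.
-0.866

End-effector x-axis (col 0 of R) = (-0.4830,0.1294,-0.8660)
R[2][0] = -0.8660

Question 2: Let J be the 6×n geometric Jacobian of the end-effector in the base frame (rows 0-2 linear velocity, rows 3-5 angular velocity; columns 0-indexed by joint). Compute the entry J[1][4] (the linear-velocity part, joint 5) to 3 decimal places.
-0.897

axis z_4 = (-0.2588,-0.9659,-0.0000); lever o_n−o_4 = (-2.7083,-2.3801,-3.4641)
cross product → J_v[:, 4] = (3.3461,-0.8966,-2.0000)
J_ω[:, 4] = z_4
entry J[1][4] = -0.8966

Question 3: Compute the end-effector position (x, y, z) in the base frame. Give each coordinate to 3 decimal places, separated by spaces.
-7.279 -1.673 0.536

after link 1: o_1 = (-2.1213, 2.1213, 4.0000)
after link 2: o_2 = (-2.1213, 2.1213, 4.0000)
after link 3: o_3 = (-2.6390, 0.1895, 2.0000)
after link 4: o_4 = (-4.5708, 0.7071, 4.0000)
after link 5: o_5 = (-7.2791, -1.6730, 0.5359)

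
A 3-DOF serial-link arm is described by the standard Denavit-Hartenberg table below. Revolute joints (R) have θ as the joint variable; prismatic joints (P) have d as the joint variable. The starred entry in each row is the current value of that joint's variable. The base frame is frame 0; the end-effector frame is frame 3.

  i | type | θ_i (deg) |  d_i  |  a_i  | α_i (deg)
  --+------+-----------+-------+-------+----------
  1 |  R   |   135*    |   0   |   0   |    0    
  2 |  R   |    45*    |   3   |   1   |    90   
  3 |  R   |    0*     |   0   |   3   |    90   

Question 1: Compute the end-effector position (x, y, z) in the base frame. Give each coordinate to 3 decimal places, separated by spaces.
-4.000 0.000 3.000

after link 1: o_1 = (0.0000, 0.0000, 0.0000)
after link 2: o_2 = (-1.0000, 0.0000, 3.0000)
after link 3: o_3 = (-4.0000, 0.0000, 3.0000)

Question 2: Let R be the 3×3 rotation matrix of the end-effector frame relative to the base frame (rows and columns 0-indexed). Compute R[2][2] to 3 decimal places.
-1.000

End-effector z-axis (col 2 of R) = (0.0000,0.0000,-1.0000)
R[2][2] = -1.0000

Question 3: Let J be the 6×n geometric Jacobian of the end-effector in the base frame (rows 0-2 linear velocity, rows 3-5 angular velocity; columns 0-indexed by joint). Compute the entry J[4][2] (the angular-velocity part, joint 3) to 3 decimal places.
1.000

axis z_2 = (0.0000,1.0000,0.0000); lever o_n−o_2 = (-3.0000,0.0000,0.0000)
cross product → J_v[:, 2] = (-0.0000,-0.0000,3.0000)
J_ω[:, 2] = z_2
entry J[4][2] = 1.0000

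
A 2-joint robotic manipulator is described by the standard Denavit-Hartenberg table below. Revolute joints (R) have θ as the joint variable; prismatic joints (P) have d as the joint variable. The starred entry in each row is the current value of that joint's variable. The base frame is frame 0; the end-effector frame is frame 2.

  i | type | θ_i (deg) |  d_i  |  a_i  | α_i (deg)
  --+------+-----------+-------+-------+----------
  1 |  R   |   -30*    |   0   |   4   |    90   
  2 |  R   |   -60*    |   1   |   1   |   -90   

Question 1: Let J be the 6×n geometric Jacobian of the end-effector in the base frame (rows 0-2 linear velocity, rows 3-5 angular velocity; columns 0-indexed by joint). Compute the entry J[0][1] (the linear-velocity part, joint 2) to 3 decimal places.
0.750

axis z_1 = (-0.5000,-0.8660,0.0000); lever o_n−o_1 = (-0.0670,-1.1160,-0.8660)
cross product → J_v[:, 1] = (0.7500,-0.4330,0.5000)
J_ω[:, 1] = z_1
entry J[0][1] = 0.7500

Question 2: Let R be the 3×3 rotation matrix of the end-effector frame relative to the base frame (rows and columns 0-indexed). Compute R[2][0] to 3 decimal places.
-0.866

End-effector x-axis (col 0 of R) = (0.4330,-0.2500,-0.8660)
R[2][0] = -0.8660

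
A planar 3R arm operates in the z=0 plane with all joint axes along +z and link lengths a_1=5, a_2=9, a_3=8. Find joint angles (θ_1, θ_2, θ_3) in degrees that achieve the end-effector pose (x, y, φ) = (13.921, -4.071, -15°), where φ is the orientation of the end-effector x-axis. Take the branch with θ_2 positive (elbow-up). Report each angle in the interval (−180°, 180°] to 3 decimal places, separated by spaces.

wrist centre = target − a_3·(cos φ, sin φ) = (6.1936, -2.0004)
cos θ_2 = (42.3624−5²−9²)/(2·5·9) = -0.7071; θ_2 = 134.9982° (elbow-up)
β = atan2(-2.0004,6.1936) = -17.8998°; ψ = atan2(6.3642,-1.3638) = 102.0949°
θ_1 = β − ψ = -119.9946°
θ_3 = φ − θ_1 − θ_2 = -30.0036° (wrapped to (-180°,180°])

-119.995 134.998 -30.004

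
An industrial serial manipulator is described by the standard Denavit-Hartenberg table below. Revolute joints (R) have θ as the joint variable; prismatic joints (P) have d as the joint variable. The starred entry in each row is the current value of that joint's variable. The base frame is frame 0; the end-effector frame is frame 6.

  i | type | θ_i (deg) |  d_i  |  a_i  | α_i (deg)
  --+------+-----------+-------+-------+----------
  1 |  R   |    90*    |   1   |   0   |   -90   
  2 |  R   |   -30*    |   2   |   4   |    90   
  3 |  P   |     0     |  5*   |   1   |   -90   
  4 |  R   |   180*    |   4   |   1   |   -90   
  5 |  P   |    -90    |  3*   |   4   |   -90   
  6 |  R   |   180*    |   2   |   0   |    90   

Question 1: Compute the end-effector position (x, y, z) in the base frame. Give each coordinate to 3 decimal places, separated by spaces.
after link 1: o_1 = (0.0000, 0.0000, 1.0000)
after link 2: o_2 = (-2.0000, 3.4641, 3.0000)
after link 3: o_3 = (-2.0000, 1.8301, 7.8301)
after link 4: o_4 = (-6.0000, 0.9641, 7.3301)
after link 5: o_5 = (-10.0000, -0.5359, 9.9282)
after link 6: o_6 = (-10.0000, -2.2679, 8.9282)

-10.000 -2.268 8.928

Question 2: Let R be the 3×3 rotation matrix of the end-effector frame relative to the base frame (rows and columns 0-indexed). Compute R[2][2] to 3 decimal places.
-0.866

End-effector z-axis (col 2 of R) = (-0.0000,0.5000,-0.8660)
R[2][2] = -0.8660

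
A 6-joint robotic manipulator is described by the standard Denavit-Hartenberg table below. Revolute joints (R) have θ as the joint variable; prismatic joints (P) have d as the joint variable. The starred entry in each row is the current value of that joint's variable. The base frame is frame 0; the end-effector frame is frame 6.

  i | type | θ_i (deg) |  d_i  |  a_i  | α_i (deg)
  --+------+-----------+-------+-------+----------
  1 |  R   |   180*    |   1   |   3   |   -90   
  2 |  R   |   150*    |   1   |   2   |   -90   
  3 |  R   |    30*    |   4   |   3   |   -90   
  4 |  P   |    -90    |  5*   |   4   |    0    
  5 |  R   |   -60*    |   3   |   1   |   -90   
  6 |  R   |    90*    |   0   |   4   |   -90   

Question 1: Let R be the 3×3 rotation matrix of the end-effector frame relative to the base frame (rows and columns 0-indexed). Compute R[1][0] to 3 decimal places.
End-effector x-axis (col 0 of R) = (0.4330,-0.8660,-0.2500)
R[1][0] = -0.8660

-0.866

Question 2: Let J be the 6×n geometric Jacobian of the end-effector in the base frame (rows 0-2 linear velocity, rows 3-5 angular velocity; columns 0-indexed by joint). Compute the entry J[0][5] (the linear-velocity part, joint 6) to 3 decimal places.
axis z_5 = (0.8080,0.2500,0.5335); lever o_n−o_5 = (1.7321,-3.4641,-1.0000)
cross product → J_v[:, 5] = (1.5981,1.7321,-3.2321)
J_ω[:, 5] = z_5
entry J[0][5] = 1.5981

1.598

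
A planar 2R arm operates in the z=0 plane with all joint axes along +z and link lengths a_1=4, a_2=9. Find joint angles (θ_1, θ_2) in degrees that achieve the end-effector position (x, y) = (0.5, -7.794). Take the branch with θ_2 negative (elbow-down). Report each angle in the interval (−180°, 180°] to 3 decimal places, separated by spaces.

7.344 -120.003

cos θ_2 = (60.9964−4²−9²)/(2·4·9) = -0.5000; θ_2 = -120.0033° (elbow-down)
β = atan2(-7.7940,0.5000) = -86.3294°; ψ = atan2(-7.7940,-0.5004) = -93.6739°
θ_1 = β − ψ = 7.3445°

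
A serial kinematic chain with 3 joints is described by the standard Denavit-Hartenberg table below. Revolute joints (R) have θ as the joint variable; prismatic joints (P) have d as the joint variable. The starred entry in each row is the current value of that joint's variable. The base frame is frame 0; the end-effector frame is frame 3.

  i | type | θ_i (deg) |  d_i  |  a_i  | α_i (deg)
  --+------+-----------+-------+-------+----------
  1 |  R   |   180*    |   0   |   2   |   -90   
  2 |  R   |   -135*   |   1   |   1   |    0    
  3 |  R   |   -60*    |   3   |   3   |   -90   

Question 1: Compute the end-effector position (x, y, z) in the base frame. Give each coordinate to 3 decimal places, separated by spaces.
1.605 -4.000 -0.069

after link 1: o_1 = (-2.0000, 0.0000, 0.0000)
after link 2: o_2 = (-1.2929, -1.0000, 0.7071)
after link 3: o_3 = (1.6049, -4.0000, -0.0694)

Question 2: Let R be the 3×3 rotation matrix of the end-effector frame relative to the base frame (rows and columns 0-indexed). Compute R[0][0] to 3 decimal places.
0.966

End-effector x-axis (col 0 of R) = (0.9659,-0.0000,-0.2588)
R[0][0] = 0.9659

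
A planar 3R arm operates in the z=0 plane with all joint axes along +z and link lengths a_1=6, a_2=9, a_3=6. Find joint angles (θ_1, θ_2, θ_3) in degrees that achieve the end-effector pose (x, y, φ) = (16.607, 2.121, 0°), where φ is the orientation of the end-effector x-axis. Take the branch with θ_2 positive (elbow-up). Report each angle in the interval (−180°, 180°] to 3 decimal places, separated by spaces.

wrist centre = target − a_3·(cos φ, sin φ) = (10.6070, 2.1210)
cos θ_2 = (117.0071−6²−9²)/(2·6·9) = 0.0001; θ_2 = 89.9962° (elbow-up)
β = atan2(2.1210,10.6070) = 11.3079°; ψ = atan2(9.0000,6.0006) = 56.3073°
θ_1 = β − ψ = -44.9995°
θ_3 = φ − θ_1 − θ_2 = -44.9968° (wrapped to (-180°,180°])

-44.999 89.996 -44.997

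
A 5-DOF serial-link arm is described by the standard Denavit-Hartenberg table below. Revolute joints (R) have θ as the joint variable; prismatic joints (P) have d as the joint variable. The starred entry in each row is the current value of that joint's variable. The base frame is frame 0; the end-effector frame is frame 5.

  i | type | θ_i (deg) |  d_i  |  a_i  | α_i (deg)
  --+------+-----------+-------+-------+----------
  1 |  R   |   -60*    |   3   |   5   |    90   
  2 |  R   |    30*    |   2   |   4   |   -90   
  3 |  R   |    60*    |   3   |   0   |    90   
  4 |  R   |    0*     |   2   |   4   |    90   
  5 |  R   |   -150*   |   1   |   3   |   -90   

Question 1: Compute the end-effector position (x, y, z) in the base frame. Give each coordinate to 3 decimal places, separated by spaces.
after link 1: o_1 = (2.5000, -4.3301, 3.0000)
after link 2: o_2 = (2.5000, -8.3301, 5.0000)
after link 3: o_3 = (1.7500, -7.0311, 7.5981)
after link 4: o_4 = (5.5000, -8.5981, 9.4641)
after link 5: o_5 = (3.3260, -7.8325, 7.2990)

3.326 -7.833 7.299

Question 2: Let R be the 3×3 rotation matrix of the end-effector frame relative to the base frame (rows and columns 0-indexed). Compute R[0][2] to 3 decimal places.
0.533

End-effector z-axis (col 2 of R) = (0.5335,0.8080,-0.2500)
R[0][2] = 0.5335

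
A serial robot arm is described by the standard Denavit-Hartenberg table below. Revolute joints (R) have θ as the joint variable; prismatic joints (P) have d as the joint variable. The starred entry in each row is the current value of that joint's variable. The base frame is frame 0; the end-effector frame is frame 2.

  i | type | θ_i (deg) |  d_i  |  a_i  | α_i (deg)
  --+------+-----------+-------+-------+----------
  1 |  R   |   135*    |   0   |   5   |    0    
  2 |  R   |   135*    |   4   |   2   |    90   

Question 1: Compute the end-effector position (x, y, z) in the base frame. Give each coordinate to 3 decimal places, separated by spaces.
-3.536 1.536 4.000

after link 1: o_1 = (-3.5355, 3.5355, 0.0000)
after link 2: o_2 = (-3.5355, 1.5355, 4.0000)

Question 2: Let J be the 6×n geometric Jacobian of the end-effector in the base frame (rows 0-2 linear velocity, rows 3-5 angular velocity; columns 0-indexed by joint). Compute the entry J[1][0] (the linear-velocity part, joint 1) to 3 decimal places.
axis z_0 = ẑ; lever o_n−o_0 = (-3.5355,1.5355,4.0000)
cross product → J_v[:, 0] = (-1.5355,-3.5355,0.0000)
J_ω[:, 0] = z_0
entry J[1][0] = -3.5355

-3.536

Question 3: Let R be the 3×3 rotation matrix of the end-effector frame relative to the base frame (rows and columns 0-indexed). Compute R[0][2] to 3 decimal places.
-1.000

End-effector z-axis (col 2 of R) = (-1.0000,0.0000,0.0000)
R[0][2] = -1.0000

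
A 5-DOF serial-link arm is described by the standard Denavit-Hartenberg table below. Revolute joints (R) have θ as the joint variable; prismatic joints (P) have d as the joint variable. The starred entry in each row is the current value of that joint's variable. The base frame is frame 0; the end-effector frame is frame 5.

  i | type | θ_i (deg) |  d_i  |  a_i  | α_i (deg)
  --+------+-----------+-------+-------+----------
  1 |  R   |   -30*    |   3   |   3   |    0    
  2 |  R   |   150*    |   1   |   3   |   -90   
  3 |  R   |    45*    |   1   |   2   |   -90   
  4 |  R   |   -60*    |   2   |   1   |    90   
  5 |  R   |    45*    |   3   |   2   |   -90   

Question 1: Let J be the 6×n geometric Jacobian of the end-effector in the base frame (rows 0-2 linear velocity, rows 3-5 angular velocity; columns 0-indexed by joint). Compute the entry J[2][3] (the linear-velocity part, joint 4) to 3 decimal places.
-2.539

axis z_3 = (0.3536,-0.6124,-0.7071); lever o_n−o_3 = (-1.4108,-4.7379,-1.4306)
cross product → J_v[:, 3] = (-2.4741,1.5034,-2.5391)
J_ω[:, 3] = z_3
entry J[2][3] = -2.5391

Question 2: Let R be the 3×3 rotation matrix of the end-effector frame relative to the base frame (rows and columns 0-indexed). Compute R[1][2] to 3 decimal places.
-0.343

End-effector z-axis (col 2 of R) = (0.9053,-0.3433,-0.2500)
R[1][2] = -0.3433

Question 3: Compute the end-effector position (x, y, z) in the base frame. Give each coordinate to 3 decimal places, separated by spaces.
-1.886 -2.915 1.155

after link 1: o_1 = (2.5981, -1.5000, 3.0000)
after link 2: o_2 = (1.0981, 1.0981, 4.0000)
after link 3: o_3 = (-0.4751, 1.8228, 2.5858)
after link 4: o_4 = (-0.6947, 0.4712, 0.8180)
after link 5: o_5 = (-1.8859, -2.9151, 1.1551)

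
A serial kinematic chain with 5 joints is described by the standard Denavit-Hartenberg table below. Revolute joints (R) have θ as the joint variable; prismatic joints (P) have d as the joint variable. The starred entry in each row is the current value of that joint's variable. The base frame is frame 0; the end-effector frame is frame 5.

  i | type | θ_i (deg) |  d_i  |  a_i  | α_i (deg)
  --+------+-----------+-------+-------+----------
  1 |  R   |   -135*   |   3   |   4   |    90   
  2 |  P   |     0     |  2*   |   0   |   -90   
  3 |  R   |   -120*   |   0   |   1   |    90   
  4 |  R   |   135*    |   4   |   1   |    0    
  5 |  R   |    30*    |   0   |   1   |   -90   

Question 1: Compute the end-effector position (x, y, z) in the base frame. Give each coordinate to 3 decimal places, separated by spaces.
-0.205 -1.029 3.966

after link 1: o_1 = (-2.8284, -2.8284, 3.0000)
after link 2: o_2 = (-4.2426, -1.4142, 3.0000)
after link 3: o_3 = (-4.5015, -0.4483, 3.0000)
after link 4: o_4 = (-0.4547, -0.0960, 3.7071)
after link 5: o_5 = (-0.2047, -1.0290, 3.9659)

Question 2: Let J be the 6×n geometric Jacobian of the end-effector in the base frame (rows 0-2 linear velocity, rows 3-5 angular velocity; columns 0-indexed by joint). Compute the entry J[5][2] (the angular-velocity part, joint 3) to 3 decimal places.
1.000

axis z_2 = (0.0000,0.0000,1.0000); lever o_n−o_2 = (4.0379,0.3852,0.9659)
cross product → J_v[:, 2] = (-0.3852,4.0379,0.0000)
J_ω[:, 2] = z_2
entry J[5][2] = 1.0000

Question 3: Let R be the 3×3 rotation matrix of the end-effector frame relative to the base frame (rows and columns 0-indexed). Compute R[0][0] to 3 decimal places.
0.250

End-effector x-axis (col 0 of R) = (0.2500,-0.9330,0.2588)
R[0][0] = 0.2500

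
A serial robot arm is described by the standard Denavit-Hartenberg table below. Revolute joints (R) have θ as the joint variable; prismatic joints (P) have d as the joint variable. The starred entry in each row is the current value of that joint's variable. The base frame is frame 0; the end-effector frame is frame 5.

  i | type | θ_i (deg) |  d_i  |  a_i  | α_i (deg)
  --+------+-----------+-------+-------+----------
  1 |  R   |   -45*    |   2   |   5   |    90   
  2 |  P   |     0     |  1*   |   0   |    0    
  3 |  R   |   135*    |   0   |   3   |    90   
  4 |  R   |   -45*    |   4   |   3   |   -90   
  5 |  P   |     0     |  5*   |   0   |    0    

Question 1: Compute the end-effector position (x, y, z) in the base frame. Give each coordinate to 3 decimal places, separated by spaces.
after link 1: o_1 = (3.5355, -3.5355, 2.0000)
after link 2: o_2 = (2.8284, -4.2426, 2.0000)
after link 3: o_3 = (1.3284, -2.7426, 4.1213)
after link 4: o_4 = (3.7678, -2.1820, 8.4497)
after link 5: o_5 = (-0.5000, -2.9142, 10.9497)

-0.500 -2.914 10.950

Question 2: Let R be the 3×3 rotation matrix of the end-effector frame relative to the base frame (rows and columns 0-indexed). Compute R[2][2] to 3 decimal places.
0.500

End-effector z-axis (col 2 of R) = (-0.8536,-0.1464,0.5000)
R[2][2] = 0.5000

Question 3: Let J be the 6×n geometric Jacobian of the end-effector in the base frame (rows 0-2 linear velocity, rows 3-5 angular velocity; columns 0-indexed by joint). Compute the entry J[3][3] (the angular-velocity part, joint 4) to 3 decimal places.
0.500

axis z_3 = (0.5000,-0.5000,0.7071); lever o_n−o_3 = (-1.8284,-0.1716,6.8284)
cross product → J_v[:, 3] = (-3.2929,-4.7071,-1.0000)
J_ω[:, 3] = z_3
entry J[3][3] = 0.5000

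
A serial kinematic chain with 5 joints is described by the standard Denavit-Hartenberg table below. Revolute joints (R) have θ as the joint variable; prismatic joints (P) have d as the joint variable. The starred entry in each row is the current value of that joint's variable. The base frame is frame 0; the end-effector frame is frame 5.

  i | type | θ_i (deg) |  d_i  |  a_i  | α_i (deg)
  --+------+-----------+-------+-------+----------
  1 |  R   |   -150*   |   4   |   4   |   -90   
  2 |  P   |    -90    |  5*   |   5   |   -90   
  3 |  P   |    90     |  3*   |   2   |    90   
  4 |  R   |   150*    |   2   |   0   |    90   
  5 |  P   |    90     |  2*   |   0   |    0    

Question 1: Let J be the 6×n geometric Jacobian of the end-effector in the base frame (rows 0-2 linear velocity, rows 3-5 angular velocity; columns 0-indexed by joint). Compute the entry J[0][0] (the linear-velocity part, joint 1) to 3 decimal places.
axis z_0 = ẑ; lever o_n−o_0 = (-6.5622,-6.0981,11.0000)
cross product → J_v[:, 0] = (6.0981,-6.5622,0.0000)
J_ω[:, 0] = z_0
entry J[0][0] = 6.0981

6.098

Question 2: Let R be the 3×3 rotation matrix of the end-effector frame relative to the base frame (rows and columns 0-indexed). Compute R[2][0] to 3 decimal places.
1.000

End-effector x-axis (col 0 of R) = (-0.0000,-0.0000,1.0000)
R[2][0] = 1.0000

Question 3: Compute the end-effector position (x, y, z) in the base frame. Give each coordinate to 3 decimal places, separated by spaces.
-6.562 -6.098 11.000

after link 1: o_1 = (-3.4641, -2.0000, 4.0000)
after link 2: o_2 = (-0.9641, -6.3301, 9.0000)
after link 3: o_3 = (-4.5622, -6.0981, 9.0000)
after link 4: o_4 = (-4.5622, -6.0981, 11.0000)
after link 5: o_5 = (-6.5622, -6.0981, 11.0000)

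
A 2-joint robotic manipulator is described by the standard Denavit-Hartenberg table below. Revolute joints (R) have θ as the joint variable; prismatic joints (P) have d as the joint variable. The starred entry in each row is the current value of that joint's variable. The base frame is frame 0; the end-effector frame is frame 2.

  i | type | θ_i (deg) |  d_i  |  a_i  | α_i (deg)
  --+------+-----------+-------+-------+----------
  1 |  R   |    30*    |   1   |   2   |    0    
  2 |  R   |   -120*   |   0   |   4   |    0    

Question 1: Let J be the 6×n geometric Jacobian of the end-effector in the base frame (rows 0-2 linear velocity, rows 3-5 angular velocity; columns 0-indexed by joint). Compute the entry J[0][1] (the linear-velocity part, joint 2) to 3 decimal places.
axis z_1 = (0.0000,0.0000,1.0000); lever o_n−o_1 = (0.0000,-4.0000,0.0000)
cross product → J_v[:, 1] = (4.0000,0.0000,-0.0000)
J_ω[:, 1] = z_1
entry J[0][1] = 4.0000

4.000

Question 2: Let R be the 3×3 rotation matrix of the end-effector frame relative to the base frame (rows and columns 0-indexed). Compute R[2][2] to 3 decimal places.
End-effector z-axis (col 2 of R) = (0.0000,0.0000,1.0000)
R[2][2] = 1.0000

1.000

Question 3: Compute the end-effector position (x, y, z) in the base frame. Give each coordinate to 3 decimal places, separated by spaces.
after link 1: o_1 = (1.7321, 1.0000, 1.0000)
after link 2: o_2 = (1.7321, -3.0000, 1.0000)

1.732 -3.000 1.000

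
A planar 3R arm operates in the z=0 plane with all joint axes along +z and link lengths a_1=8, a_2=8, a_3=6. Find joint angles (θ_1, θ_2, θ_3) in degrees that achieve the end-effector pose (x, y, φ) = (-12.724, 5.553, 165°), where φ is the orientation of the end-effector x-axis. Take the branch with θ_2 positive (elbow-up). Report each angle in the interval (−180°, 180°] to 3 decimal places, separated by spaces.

wrist centre = target − a_3·(cos φ, sin φ) = (-6.9284, 4.0001)
cos θ_2 = (64.0040−8²−8²)/(2·8·8) = -0.5000; θ_2 = 119.9979° (elbow-up)
β = atan2(4.0001,-6.9284) = 150.0003°; ψ = atan2(6.9283,4.0003) = 59.9990°
θ_1 = β − ψ = 90.0014°
θ_3 = φ − θ_1 − θ_2 = -44.9993° (wrapped to (-180°,180°])

90.001 119.998 -44.999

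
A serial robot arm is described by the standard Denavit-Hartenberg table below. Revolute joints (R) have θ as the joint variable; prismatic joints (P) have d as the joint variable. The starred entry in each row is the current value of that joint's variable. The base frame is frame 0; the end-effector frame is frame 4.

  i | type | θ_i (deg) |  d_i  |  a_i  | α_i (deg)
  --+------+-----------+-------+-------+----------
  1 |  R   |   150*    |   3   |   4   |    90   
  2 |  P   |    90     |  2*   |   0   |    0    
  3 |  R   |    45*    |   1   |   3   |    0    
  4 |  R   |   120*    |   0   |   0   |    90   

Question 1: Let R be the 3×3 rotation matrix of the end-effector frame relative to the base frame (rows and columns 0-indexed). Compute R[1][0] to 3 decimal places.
End-effector x-axis (col 0 of R) = (0.2241,-0.1294,-0.9659)
R[1][0] = -0.1294

-0.129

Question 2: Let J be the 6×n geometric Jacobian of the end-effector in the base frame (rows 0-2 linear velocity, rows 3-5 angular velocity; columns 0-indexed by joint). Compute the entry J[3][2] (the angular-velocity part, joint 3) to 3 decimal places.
axis z_2 = (0.5000,0.8660,0.0000); lever o_n−o_2 = (2.3371,-0.1946,2.1213)
cross product → J_v[:, 2] = (1.8371,-1.0607,-2.1213)
J_ω[:, 2] = z_2
entry J[3][2] = 0.5000

0.500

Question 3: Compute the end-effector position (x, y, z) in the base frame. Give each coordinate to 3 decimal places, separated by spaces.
-0.127 3.537 5.121

after link 1: o_1 = (-3.4641, 2.0000, 3.0000)
after link 2: o_2 = (-2.4641, 3.7321, 3.0000)
after link 3: o_3 = (-0.1270, 3.5374, 5.1213)
after link 4: o_4 = (-0.1270, 3.5374, 5.1213)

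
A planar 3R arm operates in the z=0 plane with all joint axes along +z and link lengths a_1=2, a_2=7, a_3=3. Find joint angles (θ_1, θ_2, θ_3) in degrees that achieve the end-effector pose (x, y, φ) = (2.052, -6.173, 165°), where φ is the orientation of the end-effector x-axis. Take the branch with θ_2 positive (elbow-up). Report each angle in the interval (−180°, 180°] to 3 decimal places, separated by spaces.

wrist centre = target − a_3·(cos φ, sin φ) = (4.9498, -6.9495)
cos θ_2 = (72.7953−2²−7²)/(2·2·7) = 0.7070; θ_2 = 45.0108° (elbow-up)
β = atan2(-6.9495,4.9498) = -54.5395°; ψ = atan2(4.9507,6.9488) = 35.4680°
θ_1 = β − ψ = -90.0075°
θ_3 = φ − θ_1 − θ_2 = -150.0034° (wrapped to (-180°,180°])

-90.007 45.011 -150.003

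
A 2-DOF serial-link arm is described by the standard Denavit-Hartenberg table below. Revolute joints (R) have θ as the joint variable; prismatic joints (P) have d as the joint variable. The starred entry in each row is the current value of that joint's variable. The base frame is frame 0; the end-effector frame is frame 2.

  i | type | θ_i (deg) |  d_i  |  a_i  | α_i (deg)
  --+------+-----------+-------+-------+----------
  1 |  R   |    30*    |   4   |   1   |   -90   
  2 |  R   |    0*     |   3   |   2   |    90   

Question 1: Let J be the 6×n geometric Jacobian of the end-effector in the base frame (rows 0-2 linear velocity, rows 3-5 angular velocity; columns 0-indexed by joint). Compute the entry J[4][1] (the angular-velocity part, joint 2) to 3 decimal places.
0.866

axis z_1 = (-0.5000,0.8660,0.0000); lever o_n−o_1 = (0.2321,3.5981,0.0000)
cross product → J_v[:, 1] = (-0.0000,0.0000,-2.0000)
J_ω[:, 1] = z_1
entry J[4][1] = 0.8660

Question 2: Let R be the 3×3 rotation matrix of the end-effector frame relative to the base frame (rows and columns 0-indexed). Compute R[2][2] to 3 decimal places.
End-effector z-axis (col 2 of R) = (0.0000,0.0000,1.0000)
R[2][2] = 1.0000

1.000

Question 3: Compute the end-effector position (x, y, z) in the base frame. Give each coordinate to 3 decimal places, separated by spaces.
1.098 4.098 4.000

after link 1: o_1 = (0.8660, 0.5000, 4.0000)
after link 2: o_2 = (1.0981, 4.0981, 4.0000)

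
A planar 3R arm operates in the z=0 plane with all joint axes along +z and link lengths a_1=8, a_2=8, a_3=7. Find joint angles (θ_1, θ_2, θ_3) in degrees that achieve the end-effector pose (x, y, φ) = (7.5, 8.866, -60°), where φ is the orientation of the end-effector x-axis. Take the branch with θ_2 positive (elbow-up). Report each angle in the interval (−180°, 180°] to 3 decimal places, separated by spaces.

60.000 30.001 -150.000

wrist centre = target − a_3·(cos φ, sin φ) = (4.0000, 14.9282)
cos θ_2 = (238.8505−8²−8²)/(2·8·8) = 0.8660; θ_2 = 30.0007° (elbow-up)
β = atan2(14.9282,4.0000) = 75.0000°; ψ = atan2(4.0001,14.9282) = 15.0003°
θ_1 = β − ψ = 59.9996°
θ_3 = φ − θ_1 − θ_2 = -150.0003° (wrapped to (-180°,180°])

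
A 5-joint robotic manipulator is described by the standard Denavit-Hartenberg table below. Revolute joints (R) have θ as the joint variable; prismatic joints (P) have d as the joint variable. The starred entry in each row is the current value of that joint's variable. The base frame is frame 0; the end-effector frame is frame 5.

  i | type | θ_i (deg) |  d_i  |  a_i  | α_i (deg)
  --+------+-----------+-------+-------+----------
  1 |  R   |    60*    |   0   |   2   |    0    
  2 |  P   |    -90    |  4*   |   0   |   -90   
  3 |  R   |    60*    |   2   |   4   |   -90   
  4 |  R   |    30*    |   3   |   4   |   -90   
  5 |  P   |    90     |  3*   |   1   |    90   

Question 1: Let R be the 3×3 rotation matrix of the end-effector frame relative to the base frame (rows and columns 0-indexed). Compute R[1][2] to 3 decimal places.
-0.650

End-effector z-axis (col 2 of R) = (0.1250,-0.6495,-0.7500)
R[1][2] = -0.6495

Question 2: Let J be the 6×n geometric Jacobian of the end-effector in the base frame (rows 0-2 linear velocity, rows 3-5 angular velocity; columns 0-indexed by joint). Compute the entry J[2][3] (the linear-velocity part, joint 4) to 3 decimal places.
3.982

axis z_3 = (-0.7500,0.4330,-0.5000); lever o_n−o_3 = (-2.9486,-3.6071,-2.7010)
cross product → J_v[:, 3] = (-2.9731,-0.5514,3.9821)
J_ω[:, 3] = z_3
entry J[2][3] = 3.9821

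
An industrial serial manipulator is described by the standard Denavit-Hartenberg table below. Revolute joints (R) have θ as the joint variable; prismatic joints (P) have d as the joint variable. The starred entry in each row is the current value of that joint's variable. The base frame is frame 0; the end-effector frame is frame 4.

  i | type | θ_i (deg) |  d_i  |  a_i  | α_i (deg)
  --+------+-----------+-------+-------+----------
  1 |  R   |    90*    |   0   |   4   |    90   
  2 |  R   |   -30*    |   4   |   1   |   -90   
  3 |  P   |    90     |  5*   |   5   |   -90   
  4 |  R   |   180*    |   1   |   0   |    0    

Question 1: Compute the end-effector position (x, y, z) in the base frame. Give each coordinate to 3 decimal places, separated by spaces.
-1.000 6.500 4.330

after link 1: o_1 = (0.0000, 4.0000, 0.0000)
after link 2: o_2 = (4.0000, 4.8660, -0.5000)
after link 3: o_3 = (-1.0000, 7.3660, 3.8301)
after link 4: o_4 = (-1.0000, 6.5000, 4.3301)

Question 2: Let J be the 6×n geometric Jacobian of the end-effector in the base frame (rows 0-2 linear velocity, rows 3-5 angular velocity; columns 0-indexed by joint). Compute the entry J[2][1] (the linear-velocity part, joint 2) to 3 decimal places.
2.500

axis z_1 = (1.0000,-0.0000,0.0000); lever o_n−o_1 = (-1.0000,2.5000,4.3301)
cross product → J_v[:, 1] = (-0.0000,-4.3301,2.5000)
J_ω[:, 1] = z_1
entry J[2][1] = 2.5000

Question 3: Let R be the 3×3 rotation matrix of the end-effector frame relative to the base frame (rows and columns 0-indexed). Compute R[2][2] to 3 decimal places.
End-effector z-axis (col 2 of R) = (-0.0000,-0.8660,0.5000)
R[2][2] = 0.5000

0.500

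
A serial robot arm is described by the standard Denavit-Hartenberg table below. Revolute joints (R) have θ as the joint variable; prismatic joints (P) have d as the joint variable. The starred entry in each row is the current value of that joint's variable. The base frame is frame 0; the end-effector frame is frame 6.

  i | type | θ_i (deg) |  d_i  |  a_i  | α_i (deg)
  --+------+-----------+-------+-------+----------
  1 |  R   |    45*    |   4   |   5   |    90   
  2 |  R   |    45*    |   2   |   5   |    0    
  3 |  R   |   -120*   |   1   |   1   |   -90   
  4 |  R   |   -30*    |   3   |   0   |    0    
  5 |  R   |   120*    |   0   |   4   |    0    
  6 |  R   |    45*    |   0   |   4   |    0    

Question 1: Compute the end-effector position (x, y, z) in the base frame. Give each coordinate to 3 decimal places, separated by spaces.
after link 1: o_1 = (3.5355, 3.5355, 4.0000)
after link 2: o_2 = (7.4497, 4.6213, 7.5355)
after link 3: o_3 = (8.3399, 4.0972, 6.5696)
after link 4: o_4 = (10.3889, 6.1463, 7.3461)
after link 5: o_5 = (7.5605, 8.9747, 7.3461)
after link 6: o_6 = (5.0428, 10.4571, 10.0781)

5.043 10.457 10.078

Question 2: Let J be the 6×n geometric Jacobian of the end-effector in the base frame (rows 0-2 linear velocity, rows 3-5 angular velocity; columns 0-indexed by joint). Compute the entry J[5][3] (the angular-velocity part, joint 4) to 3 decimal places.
axis z_3 = (0.6830,0.6830,0.2588); lever o_n−o_3 = (-3.2970,6.3598,3.5085)
cross product → J_v[:, 3] = (0.7503,-3.2497,6.5958)
J_ω[:, 3] = z_3
entry J[5][3] = 0.2588

0.259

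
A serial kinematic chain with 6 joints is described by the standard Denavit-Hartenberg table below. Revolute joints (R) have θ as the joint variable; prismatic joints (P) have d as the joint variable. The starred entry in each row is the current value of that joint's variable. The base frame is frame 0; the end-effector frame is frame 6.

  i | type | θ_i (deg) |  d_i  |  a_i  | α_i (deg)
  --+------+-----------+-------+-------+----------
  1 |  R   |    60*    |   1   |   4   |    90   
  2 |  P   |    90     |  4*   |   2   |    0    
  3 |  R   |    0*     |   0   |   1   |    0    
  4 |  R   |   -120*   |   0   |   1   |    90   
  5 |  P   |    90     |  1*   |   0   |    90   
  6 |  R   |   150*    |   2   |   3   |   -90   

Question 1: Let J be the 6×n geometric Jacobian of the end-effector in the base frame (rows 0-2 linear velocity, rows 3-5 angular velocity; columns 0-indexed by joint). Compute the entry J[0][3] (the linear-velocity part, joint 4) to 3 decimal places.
axis z_3 = (0.8660,-0.5000,0.0000); lever o_n−o_3 = (-1.5760,2.4665,-3.6651)
cross product → J_v[:, 3] = (1.8325,3.1740,1.3481)
J_ω[:, 3] = z_3
entry J[0][3] = 1.8325

1.833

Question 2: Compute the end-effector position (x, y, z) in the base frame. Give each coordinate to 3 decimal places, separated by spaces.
after link 1: o_1 = (2.0000, 3.4641, 1.0000)
after link 2: o_2 = (5.4641, 1.4641, 3.0000)
after link 3: o_3 = (5.4641, 1.4641, 4.0000)
after link 4: o_4 = (5.8971, 2.2141, 3.5000)
after link 5: o_5 = (5.6471, 1.7811, 2.6340)
after link 6: o_6 = (3.8881, 3.9306, 0.3349)

3.888 3.931 0.335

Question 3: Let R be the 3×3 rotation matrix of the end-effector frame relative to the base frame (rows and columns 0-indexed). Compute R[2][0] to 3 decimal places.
-0.433

End-effector x-axis (col 0 of R) = (-0.8750,0.2165,-0.4330)
R[2][0] = -0.4330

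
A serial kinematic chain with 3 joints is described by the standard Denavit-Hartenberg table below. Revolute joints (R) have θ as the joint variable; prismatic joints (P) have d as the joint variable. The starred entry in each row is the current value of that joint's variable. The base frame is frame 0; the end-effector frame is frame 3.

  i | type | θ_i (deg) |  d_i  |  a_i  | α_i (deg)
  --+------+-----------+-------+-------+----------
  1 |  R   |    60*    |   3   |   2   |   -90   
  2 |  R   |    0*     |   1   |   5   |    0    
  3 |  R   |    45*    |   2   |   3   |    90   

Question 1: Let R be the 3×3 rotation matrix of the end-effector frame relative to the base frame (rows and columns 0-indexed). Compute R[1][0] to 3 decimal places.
End-effector x-axis (col 0 of R) = (0.3536,0.6124,-0.7071)
R[1][0] = 0.6124

0.612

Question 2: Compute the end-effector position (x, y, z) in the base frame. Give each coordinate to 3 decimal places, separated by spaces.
after link 1: o_1 = (1.0000, 1.7321, 3.0000)
after link 2: o_2 = (2.6340, 6.5622, 3.0000)
after link 3: o_3 = (1.9626, 9.3993, 0.8787)

1.963 9.399 0.879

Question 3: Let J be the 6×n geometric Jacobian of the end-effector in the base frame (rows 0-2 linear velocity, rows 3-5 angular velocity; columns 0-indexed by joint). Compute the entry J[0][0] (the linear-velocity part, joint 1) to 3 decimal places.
axis z_0 = ẑ; lever o_n−o_0 = (1.9626,9.3993,0.8787)
cross product → J_v[:, 0] = (-9.3993,1.9626,0.0000)
J_ω[:, 0] = z_0
entry J[0][0] = -9.3993

-9.399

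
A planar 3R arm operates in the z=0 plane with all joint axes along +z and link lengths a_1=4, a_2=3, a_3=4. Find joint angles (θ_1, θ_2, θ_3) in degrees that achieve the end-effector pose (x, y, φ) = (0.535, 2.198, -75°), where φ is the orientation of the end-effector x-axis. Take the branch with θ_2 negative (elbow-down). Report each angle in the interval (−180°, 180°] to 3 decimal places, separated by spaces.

wrist centre = target − a_3·(cos φ, sin φ) = (-0.5003, 6.0617)
cos θ_2 = (36.9945−4²−3²)/(2·4·3) = 0.4998; θ_2 = -60.0151° (elbow-down)
β = atan2(6.0617,-0.5003) = 94.7180°; ψ = atan2(-2.5985,5.4993) = -25.2911°
θ_1 = β − ψ = 120.0091°
θ_3 = φ − θ_1 − θ_2 = -134.9940° (wrapped to (-180°,180°])

120.009 -60.015 -134.994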